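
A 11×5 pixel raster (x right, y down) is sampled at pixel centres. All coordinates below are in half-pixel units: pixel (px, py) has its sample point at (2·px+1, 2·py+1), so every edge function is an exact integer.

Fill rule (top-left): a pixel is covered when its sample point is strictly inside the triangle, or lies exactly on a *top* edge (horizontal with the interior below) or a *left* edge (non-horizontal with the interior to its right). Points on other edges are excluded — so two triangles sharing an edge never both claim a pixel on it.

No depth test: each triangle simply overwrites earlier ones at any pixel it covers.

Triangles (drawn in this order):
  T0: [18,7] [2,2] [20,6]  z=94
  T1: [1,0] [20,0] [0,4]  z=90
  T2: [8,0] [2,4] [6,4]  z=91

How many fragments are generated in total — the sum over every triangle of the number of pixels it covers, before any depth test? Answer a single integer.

T0:
  2·area = 26
  edge (18, 7)→(2, 2): d=(-16,-5) top-left  bias=+0
  edge (2, 2)→(20, 6): d=(18,4) right/bottom  bias=-1
  edge (20, 6)→(18, 7): d=(-2,1) right/bottom  bias=-1
    (6,2)@(13, 5): e=[7,10,9] → █
    (7,2)@(15, 5): e=[17,2,7] → █
    (8,2)@(17, 5): e=[27,-6,5] → ·
    (6,3)@(13, 7): e=[-25,46,5] → ·
    (7,3)@(15, 7): e=[-15,38,3] → ·
  covered (2 px):
    · · · · · · · · · · ·
    · · · · · · · · · · ·
    · · · · · · █ █ · · ·
    · · · · · · · · · · ·
    · · · · · · · · · · ·
T1:
  2·area = 76
  edge (1, 0)→(20, 0): d=(19,0) top-left  bias=+0
  edge (20, 0)→(0, 4): d=(-20,4) right/bottom  bias=-1
  edge (0, 4)→(1, 0): d=(1,-4) top-left  bias=+0
    (0,0)@(1, 1): e=[19,56,1] → █
    (1,0)@(3, 1): e=[19,48,9] → █
    (2,0)@(5, 1): e=[19,40,17] → █
    (3,0)@(7, 1): e=[19,32,25] → █
    (4,0)@(9, 1): e=[19,24,33] → █
    (5,0)@(11, 1): e=[19,16,41] → █
    (6,0)@(13, 1): e=[19,8,49] → █
    (7,0)@(15, 1): e=[19,0,57] → ·  [on edge]
    (0,1)@(1, 3): e=[57,16,3] → █
    (2,1)@(5, 3): e=[57,0,19] → ·  [on edge]
    (3,1)@(7, 3): e=[57,-8,27] → ·
    (4,1)@(9, 3): e=[57,-16,35] → ·
  covered (9 px):
    █ █ █ █ █ █ █ · · · ·
    █ █ · · · · · · · · ·
    · · · · · · · · · · ·
    · · · · · · · · · · ·
    · · · · · · · · · · ·
T2:
  2·area = 16  (B↔C swapped to make it positive)
  edge (8, 0)→(6, 4): d=(-2,4) right/bottom  bias=-1
  edge (6, 4)→(2, 4): d=(-4,0) right/bottom  bias=-1
  edge (2, 4)→(8, 0): d=(6,-4) top-left  bias=+0
    (3,0)@(7, 1): e=[2,12,2] → █
    (4,0)@(9, 1): e=[-6,12,10] → ·
    (2,1)@(5, 3): e=[6,4,6] → █
    (3,1)@(7, 3): e=[-2,4,14] → ·
    (2,2)@(5, 5): e=[2,-4,18] → ·
  covered (2 px):
    · · · █ · · · · · · ·
    · · █ · · · · · · · ·
    · · · · · · · · · · ·
    · · · · · · · · · · ·
    · · · · · · · · · · ·

Final: 13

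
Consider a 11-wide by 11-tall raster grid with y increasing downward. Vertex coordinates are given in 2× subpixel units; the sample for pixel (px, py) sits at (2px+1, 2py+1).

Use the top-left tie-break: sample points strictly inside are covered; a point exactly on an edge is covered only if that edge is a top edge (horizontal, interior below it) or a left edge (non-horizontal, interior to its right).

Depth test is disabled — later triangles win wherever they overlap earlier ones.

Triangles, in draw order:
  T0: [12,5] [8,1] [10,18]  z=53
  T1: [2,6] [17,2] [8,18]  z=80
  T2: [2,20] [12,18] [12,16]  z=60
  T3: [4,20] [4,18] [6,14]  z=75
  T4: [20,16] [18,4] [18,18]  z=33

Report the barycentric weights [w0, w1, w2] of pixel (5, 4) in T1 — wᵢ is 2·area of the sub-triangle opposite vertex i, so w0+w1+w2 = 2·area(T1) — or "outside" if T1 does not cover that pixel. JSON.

T0:
  2·area = 60  (B↔C swapped to make it positive)
  edge (12, 5)→(10, 18): d=(-2,13) right/bottom  bias=-1
  edge (10, 18)→(8, 1): d=(-2,-17) top-left  bias=+0
  edge (8, 1)→(12, 5): d=(4,4) right/bottom  bias=-1
    (4,1)@(9, 3): e=[43,13,4] → X
    (5,1)@(11, 3): e=[17,47,-4] → .
    (4,2)@(9, 5): e=[39,9,12] → X
    (5,2)@(11, 5): e=[13,43,4] → X
    (6,2)@(13, 5): e=[-13,77,-4] → .
    (4,3)@(9, 7): e=[35,5,20] → X
    (6,3)@(13, 7): e=[-17,73,4] → .
    (4,4)@(9, 9): e=[31,1,28] → X
    (6,4)@(13, 9): e=[-21,69,12] → .
    (4,5)@(9, 11): e=[27,-3,36] → .
    (5,5)@(11, 11): e=[1,31,28] → X
    (6,5)@(13, 11): e=[-25,65,20] → .
  covered (8 px):
    . . . . . . . . . . .
    . . . . X . . . . . .
    . . . . X X . . . . .
    . . . . X X . . . . .
    . . . . X X . . . . .
    . . . . . X . . . . .
    . . . . . . . . . . .
    . . . . . . . . . . .
    . . . . . . . . . . .
    . . . . . . . . . . .
    . . . . . . . . . . .
T1:
  2·area = 204
  edge (2, 6)→(17, 2): d=(15,-4) top-left  bias=+0
  edge (17, 2)→(8, 18): d=(-9,16) right/bottom  bias=-1
  edge (8, 18)→(2, 6): d=(-6,-12) top-left  bias=+0
    (7,1)@(15, 3): e=[7,23,174] → X
    (8,1)@(17, 3): e=[15,-9,198] → .
    (3,2)@(7, 5): e=[5,133,66] → X
    (4,2)@(9, 5): e=[13,101,90] → X
    (5,2)@(11, 5): e=[21,69,114] → X
    (6,2)@(13, 5): e=[29,37,138] → X
    (8,2)@(17, 5): e=[45,-27,186] → .
    (1,3)@(3, 7): e=[19,179,6] → X
    (2,3)@(5, 7): e=[27,147,30] → X
    (7,3)@(15, 7): e=[67,-13,150] → .
    (1,4)@(3, 9): e=[49,161,-6] → .
    (2,4)@(5, 9): e=[57,129,18] → X
  covered (25 px):
    . . . . . . . . . . .
    . . . . . . . X . . .
    . . . X X X X X . . .
    . X X X X X X . . . .
    . . X X X X X . . . .
    . . X X X X . . . . .
    . . . X X . . . . . .
    . . . X X . . . . . .
    . . . . . . . . . . .
    . . . . . . . . . . .
    . . . . . . . . . . .
T2:
  2·area = 20  (B↔C swapped to make it positive)
  edge (2, 20)→(12, 16): d=(10,-4) top-left  bias=+0
  edge (12, 16)→(12, 18): d=(0,2) right/bottom  bias=-1
  edge (12, 18)→(2, 20): d=(-10,2) right/bottom  bias=-1
    (5,8)@(11, 17): e=[6,2,12] → X
    (6,8)@(13, 17): e=[14,-2,8] → .
    (8,8)@(17, 17): e=[30,-10,0] → .  [on edge]
    (2,9)@(5, 19): e=[2,14,4] → X
    (3,9)@(7, 19): e=[10,10,0] → .  [on edge]
    (5,9)@(11, 19): e=[26,2,-8] → .
    (2,10)@(5, 21): e=[22,14,-16] → .
  covered (2 px):
    . . . . . . . . . . .
    . . . . . . . . . . .
    . . . . . . . . . . .
    . . . . . . . . . . .
    . . . . . . . . . . .
    . . . . . . . . . . .
    . . . . . . . . . . .
    . . . . . . . . . . .
    . . . . . X . . . . .
    . . X . . . . . . . .
    . . . . . . . . . . .
T3:
  2·area = 4
  edge (4, 20)→(4, 18): d=(0,-2) top-left  bias=+0
  edge (4, 18)→(6, 14): d=(2,-4) top-left  bias=+0
  edge (6, 14)→(4, 20): d=(-2,6) right/bottom  bias=-1
    (4,2)@(9, 5): e=[10,-6,0] → .  [on edge]
    (3,5)@(7, 11): e=[6,-2,0] → .  [on edge]
    (2,8)@(5, 17): e=[2,2,0] → .  [on edge]
  covered (0 px):
    . . . . . . . . . . .
    . . . . . . . . . . .
    . . . . . . . . . . .
    . . . . . . . . . . .
    . . . . . . . . . . .
    . . . . . . . . . . .
    . . . . . . . . . . .
    . . . . . . . . . . .
    . . . . . . . . . . .
    . . . . . . . . . . .
    . . . . . . . . . . .
T4:
  2·area = 28  (B↔C swapped to make it positive)
  edge (20, 16)→(18, 18): d=(-2,2) right/bottom  bias=-1
  edge (18, 18)→(18, 4): d=(0,-14) top-left  bias=+0
  edge (18, 4)→(20, 16): d=(2,12) right/bottom  bias=-1
    (9,5)@(19, 11): e=[12,14,2] → X
    (10,5)@(21, 11): e=[8,42,-22] → .
    (9,6)@(19, 13): e=[8,14,6] → X
    (10,6)@(21, 13): e=[4,42,-18] → .
    (9,7)@(19, 15): e=[4,14,10] → X
    (10,7)@(21, 15): e=[0,42,-14] → .  [on edge]
    (9,8)@(19, 17): e=[0,14,14] → .  [on edge]
    (8,9)@(17, 19): e=[0,-14,42] → .  [on edge]
    (7,10)@(15, 21): e=[0,-42,70] → .  [on edge]
  covered (3 px):
    . . . . . . . . . . .
    . . . . . . . . . . .
    . . . . . . . . . . .
    . . . . . . . . . . .
    . . . . . . . . . . .
    . . . . . . . . . X .
    . . . . . . . . . X .
    . . . . . . . . . X .
    . . . . . . . . . . .
    . . . . . . . . . . .
    . . . . . . . . . . .

Final: [33,90,81]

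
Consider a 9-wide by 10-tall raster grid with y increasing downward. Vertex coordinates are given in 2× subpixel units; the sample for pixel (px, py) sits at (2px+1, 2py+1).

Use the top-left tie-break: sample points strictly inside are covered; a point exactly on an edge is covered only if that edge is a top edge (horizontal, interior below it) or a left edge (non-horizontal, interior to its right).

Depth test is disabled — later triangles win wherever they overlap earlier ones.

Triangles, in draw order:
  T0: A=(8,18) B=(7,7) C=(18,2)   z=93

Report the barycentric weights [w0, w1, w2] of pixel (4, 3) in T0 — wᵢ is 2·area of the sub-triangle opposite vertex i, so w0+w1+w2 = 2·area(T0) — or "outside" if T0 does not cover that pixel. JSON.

T0:
  2·area = 126
  edge (8, 18)→(7, 7): d=(-1,-11) top-left  bias=+0
  edge (7, 7)→(18, 2): d=(11,-5) top-left  bias=+0
  edge (18, 2)→(8, 18): d=(-10,16) right/bottom  bias=-1
    (8,1)@(17, 3): e=[114,6,6] → #
    (6,2)@(13, 5): e=[68,8,50] → #
    (7,2)@(15, 5): e=[90,18,18] → #
    (8,2)@(17, 5): e=[112,28,-14] → ·
    (3,3)@(7, 7): e=[0,0,126] → #  [on edge]
    (4,3)@(9, 7): e=[22,10,94] → #
    (5,3)@(11, 7): e=[44,20,62] → #
    (7,3)@(15, 7): e=[88,40,-2] → ·
    (3,4)@(7, 9): e=[-2,22,106] → ·
    (4,4)@(9, 9): e=[20,32,74] → #
    (7,4)@(15, 9): e=[86,62,-22] → ·
    (4,5)@(9, 11): e=[18,54,54] → #
  covered (15 px):
    · · · · · · · · ·
    · · · · · · · · #
    · · · · · · # # ·
    · · · # # # # · ·
    · · · · # # # · ·
    · · · · # # · · ·
    · · · · # # · · ·
    · · · · # · · · ·
    · · · · · · · · ·
    · · · · · · · · ·

Result: [10,94,22]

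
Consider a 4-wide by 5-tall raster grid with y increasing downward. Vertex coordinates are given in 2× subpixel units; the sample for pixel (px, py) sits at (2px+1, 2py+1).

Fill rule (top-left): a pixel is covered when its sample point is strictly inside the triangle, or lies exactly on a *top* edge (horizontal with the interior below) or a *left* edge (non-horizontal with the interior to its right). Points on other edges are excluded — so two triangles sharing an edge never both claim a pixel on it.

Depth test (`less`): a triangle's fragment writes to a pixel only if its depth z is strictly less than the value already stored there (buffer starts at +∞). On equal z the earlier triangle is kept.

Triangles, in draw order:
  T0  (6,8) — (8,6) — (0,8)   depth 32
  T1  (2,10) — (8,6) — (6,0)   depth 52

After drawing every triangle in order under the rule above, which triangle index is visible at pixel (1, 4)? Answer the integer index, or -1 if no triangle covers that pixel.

T0:
  2·area = 12  (B↔C swapped to make it positive)
  edge (6, 8)→(0, 8): d=(-6,0) right/bottom  bias=-1
  edge (0, 8)→(8, 6): d=(8,-2) top-left  bias=+0
  edge (8, 6)→(6, 8): d=(-2,2) right/bottom  bias=-1
    (2,3)@(5, 7): e=[6,2,4] → █
    (3,3)@(7, 7): e=[6,6,0] → ·  [on edge]
    (2,4)@(5, 9): e=[-6,18,0] → ·  [on edge]
  covered (1 px):
    · · · ·
    · · · ·
    · · · ·
    · · █ ·
    · · · ·
T1:
  2·area = 44  (B↔C swapped to make it positive)
  edge (2, 10)→(6, 0): d=(4,-10) top-left  bias=+0
  edge (6, 0)→(8, 6): d=(2,6) right/bottom  bias=-1
  edge (8, 6)→(2, 10): d=(-6,4) right/bottom  bias=-1
    (2,1)@(5, 3): e=[2,12,30] → █
    (3,1)@(7, 3): e=[22,0,22] → ·  [on edge]
    (2,2)@(5, 5): e=[10,16,18] → █
    (3,2)@(7, 5): e=[30,4,10] → █
    (2,3)@(5, 7): e=[18,20,6] → █
    (3,3)@(7, 7): e=[38,8,-2] → ·
    (1,4)@(3, 9): e=[6,36,2] → █
    (2,4)@(5, 9): e=[26,24,-6] → ·
  covered (5 px):
    · · · ·
    · · █ ·
    · · █ █
    · · █ ·
    · █ · ·

Z-buffer (winner per pixel, '.' = empty):
  . . . .
  . . 1 .
  . . 1 1
  . . 0 .
  . 1 . .

Result: 1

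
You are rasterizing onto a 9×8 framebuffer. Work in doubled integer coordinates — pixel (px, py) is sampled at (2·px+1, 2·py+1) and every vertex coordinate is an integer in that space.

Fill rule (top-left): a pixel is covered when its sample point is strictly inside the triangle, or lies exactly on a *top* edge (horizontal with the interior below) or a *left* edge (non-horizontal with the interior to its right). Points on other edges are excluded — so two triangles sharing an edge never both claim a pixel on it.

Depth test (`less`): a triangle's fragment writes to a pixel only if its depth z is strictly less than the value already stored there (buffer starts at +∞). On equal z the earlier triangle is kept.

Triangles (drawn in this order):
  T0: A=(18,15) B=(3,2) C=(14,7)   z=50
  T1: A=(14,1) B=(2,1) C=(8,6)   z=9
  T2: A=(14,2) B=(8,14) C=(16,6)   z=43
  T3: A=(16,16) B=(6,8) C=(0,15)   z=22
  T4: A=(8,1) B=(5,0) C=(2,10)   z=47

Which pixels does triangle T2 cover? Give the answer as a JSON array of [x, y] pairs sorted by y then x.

T0:
  2·area = 68
  edge (18, 15)→(3, 2): d=(-15,-13) top-left  bias=+0
  edge (3, 2)→(14, 7): d=(11,5) right/bottom  bias=-1
  edge (14, 7)→(18, 15): d=(4,8) right/bottom  bias=-1
    (5,0)@(11, 1): e=[119,-51,0] → ·  [on edge]
    (2,1)@(5, 3): e=[11,1,56] → #
    (3,1)@(7, 3): e=[37,-9,40] → ·
    (2,2)@(5, 5): e=[-19,23,64] → ·
    (3,2)@(7, 5): e=[7,13,48] → #
    (4,2)@(9, 5): e=[33,3,32] → #
    (5,2)@(11, 5): e=[59,-7,16] → ·
    (6,2)@(13, 5): e=[85,-17,0] → ·  [on edge]
    (3,3)@(7, 7): e=[-23,35,56] → ·
    (4,3)@(9, 7): e=[3,25,40] → #
    (5,3)@(11, 7): e=[29,15,24] → #
    (6,3)@(13, 7): e=[55,5,8] → #
    (7,4)@(15, 9): e=[51,17,0] → ·  [on edge]
    (8,6)@(17, 13): e=[17,51,0] → ·  [on edge]
  covered (8 px):
    · · · · · · · · ·
    · · # · · · · · ·
    · · · # # · · · ·
    · · · · # # # · ·
    · · · · · · # · ·
    · · · · · · · # ·
    · · · · · · · · ·
    · · · · · · · · ·
T1:
  2·area = 60  (B↔C swapped to make it positive)
  edge (14, 1)→(8, 6): d=(-6,5) right/bottom  bias=-1
  edge (8, 6)→(2, 1): d=(-6,-5) top-left  bias=+0
  edge (2, 1)→(14, 1): d=(12,0) top-left  bias=+0
    (0,0)@(1, 1): e=[65,-5,0] → ·  [on edge]
    (1,0)@(3, 1): e=[55,5,0] → #  [on edge]
    (2,0)@(5, 1): e=[45,15,0] → #  [on edge]
    (3,0)@(7, 1): e=[35,25,0] → #  [on edge]
    (4,0)@(9, 1): e=[25,35,0] → #  [on edge]
    (5,0)@(11, 1): e=[15,45,0] → #  [on edge]
    (6,0)@(13, 1): e=[5,55,0] → #  [on edge]
    (7,0)@(15, 1): e=[-5,65,0] → ·  [on edge]
    (8,0)@(17, 1): e=[-15,75,0] → ·  [on edge]
    (1,1)@(3, 3): e=[43,-7,24] → ·
    (2,1)@(5, 3): e=[33,3,24] → #
    (6,1)@(13, 3): e=[-7,43,24] → ·
  covered (12 px):
    · # # # # # # · ·
    · · # # # # · · ·
    · · · # # · · · ·
    · · · · · · · · ·
    · · · · · · · · ·
    · · · · · · · · ·
    · · · · · · · · ·
    · · · · · · · · ·
T2:
  2·area = 48  (B↔C swapped to make it positive)
  edge (14, 2)→(16, 6): d=(2,4) right/bottom  bias=-1
  edge (16, 6)→(8, 14): d=(-8,8) right/bottom  bias=-1
  edge (8, 14)→(14, 2): d=(6,-12) top-left  bias=+0
    (6,2)@(13, 5): e=[10,32,6] → #
    (7,2)@(15, 5): e=[2,16,30] → #
    (8,2)@(17, 5): e=[-6,0,54] → ·  [on edge]
    (6,3)@(13, 7): e=[14,16,18] → #
    (7,3)@(15, 7): e=[6,0,42] → ·  [on edge]
    (5,4)@(11, 9): e=[26,16,6] → #
    (6,4)@(13, 9): e=[18,0,30] → ·  [on edge]
    (5,5)@(11, 11): e=[30,0,18] → ·  [on edge]
    (4,6)@(9, 13): e=[42,0,6] → ·  [on edge]
    (3,7)@(7, 15): e=[54,0,-6] → ·  [on edge]
  covered (4 px):
    · · · · · · · · ·
    · · · · · · · · ·
    · · · · · · # # ·
    · · · · · · # · ·
    · · · · · # · · ·
    · · · · · · · · ·
    · · · · · · · · ·
    · · · · · · · · ·
T3:
  2·area = 118  (B↔C swapped to make it positive)
  edge (16, 16)→(0, 15): d=(-16,-1) top-left  bias=+0
  edge (0, 15)→(6, 8): d=(6,-7) top-left  bias=+0
  edge (6, 8)→(16, 16): d=(10,8) right/bottom  bias=-1
    (3,4)@(7, 9): e=[103,13,2] → #
    (4,4)@(9, 9): e=[105,27,-14] → ·
    (2,5)@(5, 11): e=[69,11,38] → #
    (4,5)@(9, 11): e=[73,39,6] → #
    (5,5)@(11, 11): e=[75,53,-10] → ·
    (1,6)@(3, 13): e=[35,9,74] → #
    (5,6)@(11, 13): e=[43,65,10] → #
    (6,6)@(13, 13): e=[45,79,-6] → ·
    (0,7)@(1, 15): e=[1,7,110] → #
    (6,7)@(13, 15): e=[13,91,14] → #
    (7,7)@(15, 15): e=[15,105,-2] → ·
  covered (16 px):
    · · · · · · · · ·
    · · · · · · · · ·
    · · · · · · · · ·
    · · · · · · · · ·
    · · · # · · · · ·
    · · # # # · · · ·
    · # # # # # · · ·
    # # # # # # # · ·
T4:
  2·area = 33  (B↔C swapped to make it positive)
  edge (8, 1)→(2, 10): d=(-6,9) right/bottom  bias=-1
  edge (2, 10)→(5, 0): d=(3,-10) top-left  bias=+0
  edge (5, 0)→(8, 1): d=(3,1) right/bottom  bias=-1
    (2,0)@(5, 1): e=[27,3,3] → #
    (3,0)@(7, 1): e=[9,23,1] → #
    (4,0)@(9, 1): e=[-9,43,-1] → ·
    (2,1)@(5, 3): e=[15,9,9] → #
    (3,1)@(7, 3): e=[-3,29,7] → ·
    (2,2)@(5, 5): e=[3,15,15] → #
    (3,2)@(7, 5): e=[-15,35,13] → ·
    (1,3)@(3, 7): e=[9,1,23] → #
    (2,3)@(5, 7): e=[-9,21,21] → ·
    (1,4)@(3, 9): e=[-3,7,29] → ·
  covered (5 px):
    · · # # · · · · ·
    · · # · · · · · ·
    · · # · · · · · ·
    · # · · · · · · ·
    · · · · · · · · ·
    · · · · · · · · ·
    · · · · · · · · ·
    · · · · · · · · ·

Final: [[6,2],[7,2],[6,3],[5,4]]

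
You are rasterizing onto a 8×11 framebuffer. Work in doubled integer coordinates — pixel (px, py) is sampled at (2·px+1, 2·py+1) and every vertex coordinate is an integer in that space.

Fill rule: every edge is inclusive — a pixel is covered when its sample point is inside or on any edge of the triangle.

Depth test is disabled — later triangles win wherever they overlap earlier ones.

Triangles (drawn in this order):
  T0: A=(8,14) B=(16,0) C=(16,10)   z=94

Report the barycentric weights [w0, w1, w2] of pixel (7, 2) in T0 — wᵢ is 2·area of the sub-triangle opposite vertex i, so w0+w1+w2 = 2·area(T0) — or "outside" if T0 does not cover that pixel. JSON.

T0:
  2·area = 80
  edge (8, 14)→(16, 0): d=(8,-14) inclusive
  edge (16, 0)→(16, 10): d=(0,10) inclusive
  edge (16, 10)→(8, 14): d=(-8,4) inclusive
    (7,1)@(15, 3): e=[10,10,60] → █
    (7,2)@(15, 5): e=[26,10,44] → █
    (6,3)@(13, 7): e=[14,30,36] → █
    (5,4)@(11, 9): e=[2,50,28] → █
    (5,5)@(11, 11): e=[18,50,12] → █
    (7,5)@(15, 11): e=[74,10,-4] → ·
    (4,6)@(9, 13): e=[6,70,4] → █
    (5,6)@(11, 13): e=[34,50,-4] → ·
    (6,6)@(13, 13): e=[62,30,-12] → ·
    (4,7)@(9, 15): e=[22,70,-12] → ·
  covered (10 px):
    · · · · · · · ·
    · · · · · · · █
    · · · · · · · █
    · · · · · · █ █
    · · · · · █ █ █
    · · · · · █ █ ·
    · · · · █ · · ·
    · · · · · · · ·
    · · · · · · · ·
    · · · · · · · ·
    · · · · · · · ·

Result: [10,44,26]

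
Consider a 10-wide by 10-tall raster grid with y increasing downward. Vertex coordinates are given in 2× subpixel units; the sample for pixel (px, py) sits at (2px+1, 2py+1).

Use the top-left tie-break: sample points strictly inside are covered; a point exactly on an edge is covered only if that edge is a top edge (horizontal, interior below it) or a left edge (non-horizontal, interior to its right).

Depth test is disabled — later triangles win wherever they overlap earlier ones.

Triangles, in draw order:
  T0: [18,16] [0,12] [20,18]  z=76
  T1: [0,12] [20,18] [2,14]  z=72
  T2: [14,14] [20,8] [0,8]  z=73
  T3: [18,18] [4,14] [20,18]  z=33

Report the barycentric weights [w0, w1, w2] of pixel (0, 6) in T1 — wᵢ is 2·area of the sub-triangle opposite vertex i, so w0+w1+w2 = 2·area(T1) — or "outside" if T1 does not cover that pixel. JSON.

T0:
  2·area = 28  (B↔C swapped to make it positive)
  edge (18, 16)→(20, 18): d=(2,2) right/bottom  bias=-1
  edge (20, 18)→(0, 12): d=(-20,-6) top-left  bias=+0
  edge (0, 12)→(18, 16): d=(18,4) right/bottom  bias=-1
    (1,0)@(3, 1): e=[0,238,-210] → ·  [on edge]
    (2,1)@(5, 3): e=[0,210,-182] → ·  [on edge]
    (3,2)@(7, 5): e=[0,182,-154] → ·  [on edge]
    (4,3)@(9, 7): e=[0,154,-126] → ·  [on edge]
    (5,4)@(11, 9): e=[0,126,-98] → ·  [on edge]
    (6,5)@(13, 11): e=[0,98,-70] → ·  [on edge]
    (7,6)@(15, 13): e=[0,70,-42] → ·  [on edge]
    (5,7)@(11, 15): e=[12,6,10] → █
    (6,7)@(13, 15): e=[8,18,2] → █
    (7,7)@(15, 15): e=[4,30,-6] → ·
    (8,7)@(17, 15): e=[0,42,-14] → ·  [on edge]
    (5,8)@(11, 17): e=[16,-34,46] → ·
    (9,8)@(19, 17): e=[0,14,14] → ·  [on edge]
  covered (3 px):
    · · · · · · · · · ·
    · · · · · · · · · ·
    · · · · · · · · · ·
    · · · · · · · · · ·
    · · · · · · · · · ·
    · · · · · · · · · ·
    · · · · · · · · · ·
    · · · · · █ █ · · ·
    · · · · · · · · █ ·
    · · · · · · · · · ·
T1:
  2·area = 28
  edge (0, 12)→(20, 18): d=(20,6) right/bottom  bias=-1
  edge (20, 18)→(2, 14): d=(-18,-4) top-left  bias=+0
  edge (2, 14)→(0, 12): d=(-2,-2) top-left  bias=+0
    (0,6)@(1, 13): e=[14,14,0] → █  [on edge]
    (1,6)@(3, 13): e=[2,22,4] → █
    (2,6)@(5, 13): e=[-10,30,8] → ·
    (0,7)@(1, 15): e=[54,-22,-4] → ·
    (1,7)@(3, 15): e=[42,-14,0] → ·  [on edge]
    (3,7)@(7, 15): e=[18,2,8] → █
    (4,7)@(9, 15): e=[6,10,12] → █
    (5,7)@(11, 15): e=[-6,18,16] → ·
    (2,8)@(5, 17): e=[70,-42,0] → ·  [on edge]
    (3,8)@(7, 17): e=[58,-34,4] → ·
    (4,8)@(9, 17): e=[46,-26,8] → ·
    (3,9)@(7, 19): e=[98,-70,0] → ·  [on edge]
  covered (4 px):
    · · · · · · · · · ·
    · · · · · · · · · ·
    · · · · · · · · · ·
    · · · · · · · · · ·
    · · · · · · · · · ·
    · · · · · · · · · ·
    █ █ · · · · · · · ·
    · · · █ █ · · · · ·
    · · · · · · · · · ·
    · · · · · · · · · ·
T2:
  2·area = 120  (B↔C swapped to make it positive)
  edge (14, 14)→(0, 8): d=(-14,-6) top-left  bias=+0
  edge (0, 8)→(20, 8): d=(20,0) top-left  bias=+0
  edge (20, 8)→(14, 14): d=(-6,6) right/bottom  bias=-1
    (1,4)@(3, 9): e=[4,20,96] → █
    (2,4)@(5, 9): e=[16,20,84] → █
    (3,4)@(7, 9): e=[28,20,72] → █
    (4,4)@(9, 9): e=[40,20,60] → █
    (5,4)@(11, 9): e=[52,20,48] → █
    (6,4)@(13, 9): e=[64,20,36] → █
    (7,4)@(15, 9): e=[76,20,24] → █
    (8,4)@(17, 9): e=[88,20,12] → █
    (9,4)@(19, 9): e=[100,20,0] → ·  [on edge]
    (1,5)@(3, 11): e=[-24,60,84] → ·
    (2,5)@(5, 11): e=[-12,60,72] → ·
    (3,5)@(7, 11): e=[0,60,60] → █  [on edge]
    (8,5)@(17, 11): e=[60,60,0] → ·  [on edge]
    (7,6)@(15, 13): e=[20,100,0] → ·  [on edge]
    (6,7)@(13, 15): e=[-20,140,0] → ·  [on edge]
    (5,8)@(11, 17): e=[-60,180,0] → ·  [on edge]
    (4,9)@(9, 19): e=[-100,220,0] → ·  [on edge]
  covered (14 px):
    · · · · · · · · · ·
    · · · · · · · · · ·
    · · · · · · · · · ·
    · · · · · · · · · ·
    · █ █ █ █ █ █ █ █ ·
    · · · █ █ █ █ █ · ·
    · · · · · · █ · · ·
    · · · · · · · · · ·
    · · · · · · · · · ·
    · · · · · · · · · ·
T3:
  2·area = 8
  edge (18, 18)→(4, 14): d=(-14,-4) top-left  bias=+0
  edge (4, 14)→(20, 18): d=(16,4) right/bottom  bias=-1
  edge (20, 18)→(18, 18): d=(-2,0) right/bottom  bias=-1
    (7,8)@(15, 17): e=[2,4,2] → █
    (8,8)@(17, 17): e=[10,-4,2] → ·
    (7,9)@(15, 19): e=[-26,36,-2] → ·
  covered (1 px):
    · · · · · · · · · ·
    · · · · · · · · · ·
    · · · · · · · · · ·
    · · · · · · · · · ·
    · · · · · · · · · ·
    · · · · · · · · · ·
    · · · · · · · · · ·
    · · · · · · · · · ·
    · · · · · · · █ · ·
    · · · · · · · · · ·

Result: [14,0,14]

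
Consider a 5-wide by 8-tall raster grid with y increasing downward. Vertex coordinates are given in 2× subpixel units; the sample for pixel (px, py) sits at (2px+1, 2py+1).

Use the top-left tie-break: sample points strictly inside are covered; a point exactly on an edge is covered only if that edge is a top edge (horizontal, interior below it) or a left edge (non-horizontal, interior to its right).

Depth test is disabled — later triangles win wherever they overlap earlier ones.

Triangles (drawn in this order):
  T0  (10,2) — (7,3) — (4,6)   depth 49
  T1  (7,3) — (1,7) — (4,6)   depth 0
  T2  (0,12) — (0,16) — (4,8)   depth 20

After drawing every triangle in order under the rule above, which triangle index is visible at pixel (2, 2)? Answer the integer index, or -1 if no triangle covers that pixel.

T0:
  2·area = 6  (B↔C swapped to make it positive)
  edge (10, 2)→(4, 6): d=(-6,4) right/bottom  bias=-1
  edge (4, 6)→(7, 3): d=(3,-3) top-left  bias=+0
  edge (7, 3)→(10, 2): d=(3,-1) top-left  bias=+0
    (4,0)@(9, 1): e=[10,0,-4] → ·  [on edge]
    (3,1)@(7, 3): e=[6,0,0] → █  [on edge]
    (4,1)@(9, 3): e=[-2,6,2] → ·
    (0,2)@(1, 5): e=[18,-12,0] → ·  [on edge]
    (2,2)@(5, 5): e=[2,0,4] → █  [on edge]
    (3,2)@(7, 5): e=[-6,6,6] → ·
    (1,3)@(3, 7): e=[-2,0,8] → ·  [on edge]
    (2,3)@(5, 7): e=[-10,6,10] → ·
    (0,4)@(1, 9): e=[-6,0,12] → ·  [on edge]
  covered (2 px):
    · · · · ·
    · · · █ ·
    · · █ · ·
    · · · · ·
    · · · · ·
    · · · · ·
    · · · · ·
    · · · · ·
T1:
  2·area = 6  (B↔C swapped to make it positive)
  edge (7, 3)→(4, 6): d=(-3,3) right/bottom  bias=-1
  edge (4, 6)→(1, 7): d=(-3,1) right/bottom  bias=-1
  edge (1, 7)→(7, 3): d=(6,-4) top-left  bias=+0
    (4,0)@(9, 1): e=[0,10,-4] → ·  [on edge]
    (3,1)@(7, 3): e=[0,6,0] → ·  [on edge]
    (2,2)@(5, 5): e=[0,2,4] → ·  [on edge]
    (3,2)@(7, 5): e=[-6,0,12] → ·  [on edge]
    (0,3)@(1, 7): e=[6,0,0] → ·  [on edge]
    (1,3)@(3, 7): e=[0,-2,8] → ·  [on edge]
    (0,4)@(1, 9): e=[0,-6,12] → ·  [on edge]
  covered (0 px):
    · · · · ·
    · · · · ·
    · · · · ·
    · · · · ·
    · · · · ·
    · · · · ·
    · · · · ·
    · · · · ·
T2:
  2·area = 16  (B↔C swapped to make it positive)
  edge (0, 12)→(4, 8): d=(4,-4) top-left  bias=+0
  edge (4, 8)→(0, 16): d=(-4,8) right/bottom  bias=-1
  edge (0, 16)→(0, 12): d=(0,-4) top-left  bias=+0
    (4,1)@(9, 3): e=[0,-20,36] → ·  [on edge]
    (3,2)@(7, 5): e=[0,-12,28] → ·  [on edge]
    (2,3)@(5, 7): e=[0,-4,20] → ·  [on edge]
    (1,4)@(3, 9): e=[0,4,12] → █  [on edge]
    (2,4)@(5, 9): e=[8,-12,20] → ·
    (0,5)@(1, 11): e=[0,12,4] → █  [on edge]
    (1,5)@(3, 11): e=[8,-4,12] → ·
    (0,6)@(1, 13): e=[8,4,4] → █
    (1,6)@(3, 13): e=[16,-12,12] → ·
    (0,7)@(1, 15): e=[16,-4,4] → ·
  covered (3 px):
    · · · · ·
    · · · · ·
    · · · · ·
    · · · · ·
    · █ · · ·
    █ · · · ·
    █ · · · ·
    · · · · ·

Z-buffer (winner per pixel, '.' = empty):
  . . . . .
  . . . 0 .
  . . 0 . .
  . . . . .
  . 2 . . .
  2 . . . .
  2 . . . .
  . . . . .

Result: 0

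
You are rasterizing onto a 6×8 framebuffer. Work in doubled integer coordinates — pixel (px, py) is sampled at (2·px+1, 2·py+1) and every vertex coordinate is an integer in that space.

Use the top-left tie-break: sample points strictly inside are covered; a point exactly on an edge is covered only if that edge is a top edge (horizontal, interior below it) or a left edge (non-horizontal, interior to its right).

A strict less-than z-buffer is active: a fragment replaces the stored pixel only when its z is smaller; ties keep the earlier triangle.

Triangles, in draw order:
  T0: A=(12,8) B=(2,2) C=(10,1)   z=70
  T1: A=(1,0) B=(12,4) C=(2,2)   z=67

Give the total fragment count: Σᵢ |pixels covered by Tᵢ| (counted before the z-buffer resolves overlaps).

T0:
  2·area = 58
  edge (12, 8)→(2, 2): d=(-10,-6) top-left  bias=+0
  edge (2, 2)→(10, 1): d=(8,-1) top-left  bias=+0
  edge (10, 1)→(12, 8): d=(2,7) right/bottom  bias=-1
    (2,1)@(5, 3): e=[8,11,39] → #
    (3,1)@(7, 3): e=[20,13,25] → #
    (4,1)@(9, 3): e=[32,15,11] → #
    (5,1)@(11, 3): e=[44,17,-3] → ·
    (2,2)@(5, 5): e=[-12,27,43] → ·
    (3,2)@(7, 5): e=[0,29,29] → #  [on edge]
    (5,2)@(11, 5): e=[24,33,1] → #
    (3,3)@(7, 7): e=[-20,45,33] → ·
    (4,3)@(9, 7): e=[-8,47,19] → ·
    (5,3)@(11, 7): e=[4,49,5] → #
    (5,4)@(11, 9): e=[-16,65,9] → ·
  covered (7 px):
    · · · · · ·
    · · # # # ·
    · · · # # #
    · · · · · #
    · · · · · ·
    · · · · · ·
    · · · · · ·
    · · · · · ·
T1:
  2·area = 18
  edge (1, 0)→(12, 4): d=(11,4) right/bottom  bias=-1
  edge (12, 4)→(2, 2): d=(-10,-2) top-left  bias=+0
  edge (2, 2)→(1, 0): d=(-1,-2) top-left  bias=+0
    (1,0)@(3, 1): e=[3,12,3] → #
    (2,0)@(5, 1): e=[-5,16,7] → ·
    (1,1)@(3, 3): e=[25,-8,1] → ·
    (3,1)@(7, 3): e=[9,0,9] → #  [on edge]
    (4,1)@(9, 3): e=[1,4,13] → #
    (5,1)@(11, 3): e=[-7,8,17] → ·
    (3,2)@(7, 5): e=[31,-20,7] → ·
    (4,2)@(9, 5): e=[23,-16,11] → ·
  covered (3 px):
    · # · · · ·
    · · · # # ·
    · · · · · ·
    · · · · · ·
    · · · · · ·
    · · · · · ·
    · · · · · ·
    · · · · · ·

Final: 10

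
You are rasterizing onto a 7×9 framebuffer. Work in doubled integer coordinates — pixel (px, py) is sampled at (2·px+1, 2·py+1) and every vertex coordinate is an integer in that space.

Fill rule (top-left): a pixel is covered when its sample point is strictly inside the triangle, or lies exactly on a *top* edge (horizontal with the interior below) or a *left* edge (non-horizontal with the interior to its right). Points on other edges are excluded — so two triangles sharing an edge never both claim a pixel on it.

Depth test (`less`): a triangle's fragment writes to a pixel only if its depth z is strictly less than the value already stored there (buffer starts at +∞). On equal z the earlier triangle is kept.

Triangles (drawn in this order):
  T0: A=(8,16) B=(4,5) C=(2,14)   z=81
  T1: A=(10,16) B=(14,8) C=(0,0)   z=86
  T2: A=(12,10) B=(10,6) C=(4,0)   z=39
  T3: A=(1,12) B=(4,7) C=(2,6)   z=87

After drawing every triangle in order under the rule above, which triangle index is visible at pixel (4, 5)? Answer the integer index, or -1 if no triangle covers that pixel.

T0:
  2·area = 58  (B↔C swapped to make it positive)
  edge (8, 16)→(2, 14): d=(-6,-2) top-left  bias=+0
  edge (2, 14)→(4, 5): d=(2,-9) top-left  bias=+0
  edge (4, 5)→(8, 16): d=(4,11) right/bottom  bias=-1
    (2,4)@(5, 9): e=[36,17,5] → █
    (3,4)@(7, 9): e=[40,35,-17] → ·
    (1,5)@(3, 11): e=[20,3,35] → █
    (3,5)@(7, 11): e=[28,39,-9] → ·
    (1,6)@(3, 13): e=[8,7,43] → █
    (3,6)@(7, 13): e=[16,43,-1] → ·
    (1,7)@(3, 15): e=[-4,11,51] → ·
    (2,7)@(5, 15): e=[0,29,29] → █  [on edge]
    (3,7)@(7, 15): e=[4,47,7] → █
    (4,7)@(9, 15): e=[8,65,-15] → ·
    (2,8)@(5, 17): e=[-12,33,37] → ·
    (3,8)@(7, 17): e=[-8,51,15] → ·
    (5,8)@(11, 17): e=[0,87,-29] → ·  [on edge]
  covered (7 px):
    · · · · · · ·
    · · · · · · ·
    · · · · · · ·
    · · · · · · ·
    · · █ · · · ·
    · █ █ · · · ·
    · █ █ · · · ·
    · · █ █ · · ·
    · · · · · · ·
T1:
  2·area = 144  (B↔C swapped to make it positive)
  edge (10, 16)→(0, 0): d=(-10,-16) top-left  bias=+0
  edge (0, 0)→(14, 8): d=(14,8) right/bottom  bias=-1
  edge (14, 8)→(10, 16): d=(-4,8) right/bottom  bias=-1
    (0,0)@(1, 1): e=[6,6,132] → █
    (1,0)@(3, 1): e=[38,-10,116] → ·
    (0,1)@(1, 3): e=[-14,34,124] → ·
    (1,1)@(3, 3): e=[18,18,108] → █
    (2,1)@(5, 3): e=[50,2,92] → █
    (3,1)@(7, 3): e=[82,-14,76] → ·
    (1,2)@(3, 5): e=[-2,46,100] → ·
    (2,2)@(5, 5): e=[30,30,84] → █
    (3,2)@(7, 5): e=[62,14,68] → █
    (4,2)@(9, 5): e=[94,-2,52] → ·
    (2,3)@(5, 7): e=[10,58,76] → █
    (4,3)@(9, 7): e=[74,26,44] → █
  covered (18 px):
    █ · · · · · ·
    · █ █ · · · ·
    · · █ █ · · ·
    · · █ █ █ █ ·
    · · · █ █ █ █
    · · · █ █ █ ·
    · · · · █ █ ·
    · · · · · · ·
    · · · · · · ·
T2:
  2·area = 12  (B↔C swapped to make it positive)
  edge (12, 10)→(4, 0): d=(-8,-10) top-left  bias=+0
  edge (4, 0)→(10, 6): d=(6,6) right/bottom  bias=-1
  edge (10, 6)→(12, 10): d=(2,4) right/bottom  bias=-1
    (2,0)@(5, 1): e=[2,0,10] → ·  [on edge]
    (3,1)@(7, 3): e=[6,0,6] → ·  [on edge]
    (4,2)@(9, 5): e=[10,0,2] → ·  [on edge]
    (5,3)@(11, 7): e=[14,0,-2] → ·  [on edge]
    (6,4)@(13, 9): e=[18,0,-6] → ·  [on edge]
  covered (0 px):
    · · · · · · ·
    · · · · · · ·
    · · · · · · ·
    · · · · · · ·
    · · · · · · ·
    · · · · · · ·
    · · · · · · ·
    · · · · · · ·
    · · · · · · ·
T3:
  2·area = 13  (B↔C swapped to make it positive)
  edge (1, 12)→(2, 6): d=(1,-6) top-left  bias=+0
  edge (2, 6)→(4, 7): d=(2,1) right/bottom  bias=-1
  edge (4, 7)→(1, 12): d=(-3,5) right/bottom  bias=-1
    (1,3)@(3, 7): e=[7,1,5] → █
    (2,3)@(5, 7): e=[19,-1,-5] → ·
    (1,4)@(3, 9): e=[9,5,-1] → ·
  covered (1 px):
    · · · · · · ·
    · · · · · · ·
    · · · · · · ·
    · █ · · · · ·
    · · · · · · ·
    · · · · · · ·
    · · · · · · ·
    · · · · · · ·
    · · · · · · ·

Z-buffer (winner per pixel, '.' = empty):
  1 . . . . . .
  . 1 1 . . . .
  . . 1 1 . . .
  . 3 1 1 1 1 .
  . . 0 1 1 1 1
  . 0 0 1 1 1 .
  . 0 0 . 1 1 .
  . . 0 0 . . .
  . . . . . . .

Answer: 1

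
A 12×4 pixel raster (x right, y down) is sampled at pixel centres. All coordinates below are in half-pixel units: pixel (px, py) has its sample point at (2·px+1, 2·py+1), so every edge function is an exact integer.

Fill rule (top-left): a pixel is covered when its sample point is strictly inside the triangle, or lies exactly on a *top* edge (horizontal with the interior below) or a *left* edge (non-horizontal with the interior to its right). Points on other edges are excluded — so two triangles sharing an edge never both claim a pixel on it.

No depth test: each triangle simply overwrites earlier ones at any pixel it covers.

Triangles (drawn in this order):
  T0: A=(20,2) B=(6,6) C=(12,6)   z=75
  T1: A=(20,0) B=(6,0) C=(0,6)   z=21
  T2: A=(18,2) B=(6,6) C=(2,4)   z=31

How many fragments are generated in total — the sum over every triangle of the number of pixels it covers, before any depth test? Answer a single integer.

T0:
  2·area = 24  (B↔C swapped to make it positive)
  edge (20, 2)→(12, 6): d=(-8,4) right/bottom  bias=-1
  edge (12, 6)→(6, 6): d=(-6,0) right/bottom  bias=-1
  edge (6, 6)→(20, 2): d=(14,-4) top-left  bias=+0
    (8,1)@(17, 3): e=[4,18,2] → X
    (9,1)@(19, 3): e=[-4,18,10] → .
    (5,2)@(11, 5): e=[12,6,6] → X
    (6,2)@(13, 5): e=[4,6,14] → X
    (7,2)@(15, 5): e=[-4,6,22] → .
    (8,2)@(17, 5): e=[-12,6,30] → .
    (5,3)@(11, 7): e=[-4,-6,34] → .
    (6,3)@(13, 7): e=[-12,-6,42] → .
  covered (3 px):
    . . . . . . . . . . . .
    . . . . . . . . X . . .
    . . . . . X X . . . . .
    . . . . . . . . . . . .
T1:
  2·area = 84  (B↔C swapped to make it positive)
  edge (20, 0)→(0, 6): d=(-20,6) right/bottom  bias=-1
  edge (0, 6)→(6, 0): d=(6,-6) top-left  bias=+0
  edge (6, 0)→(20, 0): d=(14,0) top-left  bias=+0
    (2,0)@(5, 1): e=[70,0,14] → X  [on edge]
    (3,0)@(7, 1): e=[58,12,14] → X
    (4,0)@(9, 1): e=[46,24,14] → X
    (5,0)@(11, 1): e=[34,36,14] → X
    (6,0)@(13, 1): e=[22,48,14] → X
    (7,0)@(15, 1): e=[10,60,14] → X
    (8,0)@(17, 1): e=[-2,72,14] → .
    (1,1)@(3, 3): e=[42,0,42] → X  [on edge]
    (5,1)@(11, 3): e=[-6,48,42] → .
    (6,1)@(13, 3): e=[-18,60,42] → .
    (7,1)@(15, 3): e=[-30,72,42] → .
    (0,2)@(1, 5): e=[14,0,70] → X  [on edge]
  covered (12 px):
    . . X X X X X X . . . .
    . X X X X . . . . . . .
    X X . . . . . . . . . .
    . . . . . . . . . . . .
T2:
  2·area = 40
  edge (18, 2)→(6, 6): d=(-12,4) right/bottom  bias=-1
  edge (6, 6)→(2, 4): d=(-4,-2) top-left  bias=+0
  edge (2, 4)→(18, 2): d=(16,-2) top-left  bias=+0
    (10,0)@(21, 1): e=[0,50,-10] → .  [on edge]
    (5,1)@(11, 3): e=[16,22,2] → X
    (6,1)@(13, 3): e=[8,26,6] → X
    (7,1)@(15, 3): e=[0,30,10] → .  [on edge]
    (2,2)@(5, 5): e=[16,2,22] → X
    (3,2)@(7, 5): e=[8,6,26] → X
    (4,2)@(9, 5): e=[0,10,30] → .  [on edge]
    (5,2)@(11, 5): e=[-8,14,34] → .
    (6,2)@(13, 5): e=[-16,18,38] → .
    (1,3)@(3, 7): e=[0,-10,50] → .  [on edge]
    (2,3)@(5, 7): e=[-8,-6,54] → .
    (3,3)@(7, 7): e=[-16,-2,58] → .
  covered (4 px):
    . . . . . . . . . . . .
    . . . . . X X . . . . .
    . . X X . . . . . . . .
    . . . . . . . . . . . .

Result: 19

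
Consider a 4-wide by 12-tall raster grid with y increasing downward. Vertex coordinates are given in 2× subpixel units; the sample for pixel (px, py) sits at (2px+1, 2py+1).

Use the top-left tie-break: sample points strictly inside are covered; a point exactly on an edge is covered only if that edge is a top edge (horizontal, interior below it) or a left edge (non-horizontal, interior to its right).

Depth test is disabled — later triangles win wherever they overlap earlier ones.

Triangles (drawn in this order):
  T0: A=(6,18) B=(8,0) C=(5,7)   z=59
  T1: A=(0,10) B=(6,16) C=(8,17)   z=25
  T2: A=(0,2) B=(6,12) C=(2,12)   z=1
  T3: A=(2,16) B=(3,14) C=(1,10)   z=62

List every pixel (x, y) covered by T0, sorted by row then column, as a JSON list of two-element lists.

T0:
  2·area = 40  (B↔C swapped to make it positive)
  edge (6, 18)→(5, 7): d=(-1,-11) top-left  bias=+0
  edge (5, 7)→(8, 0): d=(3,-7) top-left  bias=+0
  edge (8, 0)→(6, 18): d=(-2,18) right/bottom  bias=-1
    (3,1)@(7, 3): e=[26,2,12] → X
    (3,2)@(7, 5): e=[24,8,8] → X
    (2,3)@(5, 7): e=[0,0,40] → X  [on edge]
    (2,4)@(5, 9): e=[-2,6,36] → .
    (3,4)@(7, 9): e=[20,20,0] → .  [on edge]
  covered (4 px):
    . . . .
    . . . X
    . . . X
    . . X X
    . . . .
    . . . .
    . . . .
    . . . .
    . . . .
    . . . .
    . . . .
    . . . .
T1:
  2·area = 6  (B↔C swapped to make it positive)
  edge (0, 10)→(8, 17): d=(8,7) right/bottom  bias=-1
  edge (8, 17)→(6, 16): d=(-2,-1) top-left  bias=+0
  edge (6, 16)→(0, 10): d=(-6,-6) top-left  bias=+0
    (0,5)@(1, 11): e=[1,5,0] → X  [on edge]
    (1,5)@(3, 11): e=[-13,7,12] → .
    (0,6)@(1, 13): e=[17,1,-12] → .
    (1,6)@(3, 13): e=[3,3,0] → X  [on edge]
    (2,6)@(5, 13): e=[-11,5,12] → .
    (1,7)@(3, 15): e=[19,-1,-12] → .
    (2,7)@(5, 15): e=[5,1,0] → X  [on edge]
    (3,7)@(7, 15): e=[-9,3,12] → .
    (2,8)@(5, 17): e=[21,-3,-12] → .
    (3,8)@(7, 17): e=[7,-1,0] → .  [on edge]
  covered (3 px):
    . . . .
    . . . .
    . . . .
    . . . .
    . . . .
    X . . .
    . X . .
    . . X .
    . . . .
    . . . .
    . . . .
    . . . .
T2:
  2·area = 40
  edge (0, 2)→(6, 12): d=(6,10) right/bottom  bias=-1
  edge (6, 12)→(2, 12): d=(-4,0) right/bottom  bias=-1
  edge (2, 12)→(0, 2): d=(-2,-10) top-left  bias=+0
    (0,2)@(1, 5): e=[8,28,4] → X
    (1,2)@(3, 5): e=[-12,28,24] → .
    (0,3)@(1, 7): e=[20,20,0] → X  [on edge]
    (1,3)@(3, 7): e=[0,20,20] → .  [on edge]
    (0,4)@(1, 9): e=[32,12,-4] → .
    (1,4)@(3, 9): e=[12,12,16] → X
    (2,4)@(5, 9): e=[-8,12,36] → .
    (1,5)@(3, 11): e=[24,4,12] → X
    (2,5)@(5, 11): e=[4,4,32] → X
    (3,5)@(7, 11): e=[-16,4,52] → .
    (1,6)@(3, 13): e=[36,-4,8] → .
    (2,6)@(5, 13): e=[16,-4,28] → .
    (1,8)@(3, 17): e=[60,-20,0] → .  [on edge]
  covered (5 px):
    . . . .
    . . . .
    X . . .
    X . . .
    . X . .
    . X X .
    . . . .
    . . . .
    . . . .
    . . . .
    . . . .
    . . . .
T3:
  2·area = 8  (B↔C swapped to make it positive)
  edge (2, 16)→(1, 10): d=(-1,-6) top-left  bias=+0
  edge (1, 10)→(3, 14): d=(2,4) right/bottom  bias=-1
  edge (3, 14)→(2, 16): d=(-1,2) right/bottom  bias=-1
  covered (0 px):
    . . . .
    . . . .
    . . . .
    . . . .
    . . . .
    . . . .
    . . . .
    . . . .
    . . . .
    . . . .
    . . . .
    . . . .

Result: [[3,1],[3,2],[2,3],[3,3]]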